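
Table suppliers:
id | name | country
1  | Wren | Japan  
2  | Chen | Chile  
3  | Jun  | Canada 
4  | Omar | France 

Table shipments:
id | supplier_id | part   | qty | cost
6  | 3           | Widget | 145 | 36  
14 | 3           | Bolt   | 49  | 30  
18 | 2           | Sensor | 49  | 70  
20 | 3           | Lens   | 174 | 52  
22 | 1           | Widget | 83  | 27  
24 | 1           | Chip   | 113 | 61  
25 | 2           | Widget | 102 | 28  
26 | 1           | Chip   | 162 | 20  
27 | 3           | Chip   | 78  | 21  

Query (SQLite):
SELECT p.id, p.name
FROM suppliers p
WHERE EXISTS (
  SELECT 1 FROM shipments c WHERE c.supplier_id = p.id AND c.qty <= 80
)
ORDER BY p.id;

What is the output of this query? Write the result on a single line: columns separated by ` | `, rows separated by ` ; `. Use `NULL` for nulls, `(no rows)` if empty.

For each suppliers row, check whether any shipments with matching supplier_id has qty <= 80.
Keep rows where that is true.

2 | Chen ; 3 | Jun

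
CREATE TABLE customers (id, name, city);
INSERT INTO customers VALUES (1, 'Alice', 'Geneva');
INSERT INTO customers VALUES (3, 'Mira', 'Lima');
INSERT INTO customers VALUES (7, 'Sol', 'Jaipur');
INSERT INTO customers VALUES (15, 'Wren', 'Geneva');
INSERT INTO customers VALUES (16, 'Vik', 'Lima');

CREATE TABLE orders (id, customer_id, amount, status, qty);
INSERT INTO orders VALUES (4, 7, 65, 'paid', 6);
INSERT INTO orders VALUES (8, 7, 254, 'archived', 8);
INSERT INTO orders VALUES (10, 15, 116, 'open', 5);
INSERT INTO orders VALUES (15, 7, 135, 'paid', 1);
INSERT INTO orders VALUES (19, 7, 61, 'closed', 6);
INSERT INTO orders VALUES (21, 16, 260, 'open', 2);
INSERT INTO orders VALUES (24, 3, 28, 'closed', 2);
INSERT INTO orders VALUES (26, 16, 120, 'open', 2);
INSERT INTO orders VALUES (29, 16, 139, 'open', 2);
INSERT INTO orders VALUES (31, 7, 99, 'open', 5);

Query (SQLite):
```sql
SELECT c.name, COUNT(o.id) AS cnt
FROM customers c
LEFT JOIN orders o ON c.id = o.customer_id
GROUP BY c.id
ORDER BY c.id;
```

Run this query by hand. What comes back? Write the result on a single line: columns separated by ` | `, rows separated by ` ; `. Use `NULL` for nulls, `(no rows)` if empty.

Alice | 0 ; Mira | 1 ; Sol | 5 ; Wren | 1 ; Vik | 3

LEFT JOIN keeps every customers row; unmatched ones get NULL for orders columns.
Group by customers.id and compute COUNT(o.id). COUNT(col) of an all-NULL group is 0.
  1: ids {—} → COUNT(o.id)=0
  3: ids {24} → COUNT(o.id)=1
  7: ids {4, 8, 15, 19, 31} → COUNT(o.id)=5
  15: ids {10} → COUNT(o.id)=1
  16: ids {21, 26, 29} → COUNT(o.id)=3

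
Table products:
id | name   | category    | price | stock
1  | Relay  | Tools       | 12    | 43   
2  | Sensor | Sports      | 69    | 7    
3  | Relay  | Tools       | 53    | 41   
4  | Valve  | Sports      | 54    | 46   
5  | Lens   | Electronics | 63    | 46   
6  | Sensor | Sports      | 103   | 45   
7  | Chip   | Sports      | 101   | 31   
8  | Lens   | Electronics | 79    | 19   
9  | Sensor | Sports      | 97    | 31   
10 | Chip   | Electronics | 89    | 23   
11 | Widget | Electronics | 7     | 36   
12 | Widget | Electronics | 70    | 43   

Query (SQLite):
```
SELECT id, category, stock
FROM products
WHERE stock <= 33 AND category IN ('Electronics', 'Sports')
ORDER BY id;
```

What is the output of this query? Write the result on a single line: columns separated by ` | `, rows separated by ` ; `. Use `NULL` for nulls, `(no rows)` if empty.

stock <= 33: ids {2, 7, 8, 9, 10}
category IN ('Electronics', 'Sports'): ids {2, 4, 5, 6, 7, 8, 9, 10, 11, 12}
Combine with AND.

2 | Sports | 7 ; 7 | Sports | 31 ; 8 | Electronics | 19 ; 9 | Sports | 31 ; 10 | Electronics | 23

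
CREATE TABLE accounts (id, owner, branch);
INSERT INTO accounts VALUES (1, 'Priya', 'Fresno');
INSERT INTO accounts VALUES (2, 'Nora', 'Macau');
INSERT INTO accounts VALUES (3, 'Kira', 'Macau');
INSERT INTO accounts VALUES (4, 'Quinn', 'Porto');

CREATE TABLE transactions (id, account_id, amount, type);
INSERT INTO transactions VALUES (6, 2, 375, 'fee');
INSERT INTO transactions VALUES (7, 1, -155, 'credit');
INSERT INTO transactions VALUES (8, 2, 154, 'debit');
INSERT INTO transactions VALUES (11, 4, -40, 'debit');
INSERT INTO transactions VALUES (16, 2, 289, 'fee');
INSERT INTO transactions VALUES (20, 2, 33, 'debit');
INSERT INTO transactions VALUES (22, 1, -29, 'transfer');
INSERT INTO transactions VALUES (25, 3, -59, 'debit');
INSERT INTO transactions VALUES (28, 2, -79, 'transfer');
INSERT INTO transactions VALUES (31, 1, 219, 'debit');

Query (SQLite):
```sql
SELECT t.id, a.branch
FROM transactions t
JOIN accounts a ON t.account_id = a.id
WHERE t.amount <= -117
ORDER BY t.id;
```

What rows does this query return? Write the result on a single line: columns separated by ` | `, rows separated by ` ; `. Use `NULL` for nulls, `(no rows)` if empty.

7 | Fresno

Each transactions row matches the accounts row where account_id = accounts.id.
Then keep rows with t.amount <= -117.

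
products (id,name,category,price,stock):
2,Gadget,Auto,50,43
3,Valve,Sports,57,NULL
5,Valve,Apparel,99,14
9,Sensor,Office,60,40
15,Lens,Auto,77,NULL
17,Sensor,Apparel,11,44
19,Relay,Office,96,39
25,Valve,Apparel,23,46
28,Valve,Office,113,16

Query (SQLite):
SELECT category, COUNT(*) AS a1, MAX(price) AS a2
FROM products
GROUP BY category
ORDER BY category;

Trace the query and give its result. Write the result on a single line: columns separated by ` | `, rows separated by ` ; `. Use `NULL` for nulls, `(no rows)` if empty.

Group products by category.
Per group compute: COUNT(*), MAX(price).
  Apparel: ids {5, 17, 25} → COUNT(*)=3, MAX(price)=99
  Auto: ids {2, 15} → COUNT(*)=2, MAX(price)=77
  Office: ids {9, 19, 28} → COUNT(*)=3, MAX(price)=113
  Sports: ids {3} → COUNT(*)=1, MAX(price)=57

Apparel | 3 | 99 ; Auto | 2 | 77 ; Office | 3 | 113 ; Sports | 1 | 57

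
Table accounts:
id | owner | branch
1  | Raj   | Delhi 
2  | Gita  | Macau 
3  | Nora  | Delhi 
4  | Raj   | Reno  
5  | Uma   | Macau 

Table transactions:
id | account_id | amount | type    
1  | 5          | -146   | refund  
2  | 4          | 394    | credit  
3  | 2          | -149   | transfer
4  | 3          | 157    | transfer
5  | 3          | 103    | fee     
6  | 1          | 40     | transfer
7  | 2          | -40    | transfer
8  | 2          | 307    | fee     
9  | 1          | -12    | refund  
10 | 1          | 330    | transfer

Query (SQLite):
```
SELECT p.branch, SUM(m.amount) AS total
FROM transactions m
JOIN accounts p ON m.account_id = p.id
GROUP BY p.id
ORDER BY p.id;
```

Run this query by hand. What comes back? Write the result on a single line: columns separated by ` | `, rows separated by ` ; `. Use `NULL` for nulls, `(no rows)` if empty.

Delhi | 358 ; Macau | 118 ; Delhi | 260 ; Reno | 394 ; Macau | -146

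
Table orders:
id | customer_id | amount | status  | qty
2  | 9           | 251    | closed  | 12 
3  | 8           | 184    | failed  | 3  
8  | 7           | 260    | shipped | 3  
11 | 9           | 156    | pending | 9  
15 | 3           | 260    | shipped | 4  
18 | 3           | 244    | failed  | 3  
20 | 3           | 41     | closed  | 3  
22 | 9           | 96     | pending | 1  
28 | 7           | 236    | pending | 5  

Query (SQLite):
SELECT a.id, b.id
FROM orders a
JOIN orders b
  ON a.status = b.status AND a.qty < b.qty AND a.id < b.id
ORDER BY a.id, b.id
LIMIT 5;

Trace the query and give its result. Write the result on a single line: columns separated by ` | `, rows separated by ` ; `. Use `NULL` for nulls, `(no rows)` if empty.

Pairs (a,b) with same status, a.qty < b.qty, a.id < b.id.
status groups: closed:{2,20} failed:{3,18} pending:{11,22,28} shipped:{8,15}
Ordered by (a.id, b.id); first 5.

8 | 15 ; 22 | 28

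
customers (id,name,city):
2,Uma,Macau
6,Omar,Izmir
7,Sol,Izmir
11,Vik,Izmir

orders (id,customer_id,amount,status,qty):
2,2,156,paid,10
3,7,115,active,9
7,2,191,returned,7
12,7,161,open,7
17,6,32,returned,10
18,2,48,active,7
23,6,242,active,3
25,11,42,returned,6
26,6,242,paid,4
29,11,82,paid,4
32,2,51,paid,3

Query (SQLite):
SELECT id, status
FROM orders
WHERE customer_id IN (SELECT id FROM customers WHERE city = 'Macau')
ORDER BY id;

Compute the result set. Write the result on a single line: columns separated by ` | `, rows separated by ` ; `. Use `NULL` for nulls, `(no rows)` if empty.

2 | paid ; 7 | returned ; 18 | active ; 32 | paid

Inner query: customers.id where city = 'Macau'.
Outer: keep orders rows whose customer_id is in that set.
Inner query → {2}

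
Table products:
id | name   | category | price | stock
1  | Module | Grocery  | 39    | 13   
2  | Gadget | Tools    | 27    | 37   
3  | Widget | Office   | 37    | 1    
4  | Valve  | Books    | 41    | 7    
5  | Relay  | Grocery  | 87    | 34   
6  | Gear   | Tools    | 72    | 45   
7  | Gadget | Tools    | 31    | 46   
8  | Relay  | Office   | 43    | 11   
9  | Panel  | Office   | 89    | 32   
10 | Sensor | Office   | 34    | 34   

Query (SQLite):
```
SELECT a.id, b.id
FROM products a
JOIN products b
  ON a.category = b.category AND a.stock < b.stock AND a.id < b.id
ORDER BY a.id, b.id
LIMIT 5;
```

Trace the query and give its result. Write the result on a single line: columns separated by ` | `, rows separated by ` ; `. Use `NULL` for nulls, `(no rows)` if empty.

Pairs (a,b) with same category, a.stock < b.stock, a.id < b.id.
category groups: Books:{4} Grocery:{1,5} Office:{3,8,9,10} Tools:{2,6,7}
Ordered by (a.id, b.id); first 5.

1 | 5 ; 2 | 6 ; 2 | 7 ; 3 | 8 ; 3 | 9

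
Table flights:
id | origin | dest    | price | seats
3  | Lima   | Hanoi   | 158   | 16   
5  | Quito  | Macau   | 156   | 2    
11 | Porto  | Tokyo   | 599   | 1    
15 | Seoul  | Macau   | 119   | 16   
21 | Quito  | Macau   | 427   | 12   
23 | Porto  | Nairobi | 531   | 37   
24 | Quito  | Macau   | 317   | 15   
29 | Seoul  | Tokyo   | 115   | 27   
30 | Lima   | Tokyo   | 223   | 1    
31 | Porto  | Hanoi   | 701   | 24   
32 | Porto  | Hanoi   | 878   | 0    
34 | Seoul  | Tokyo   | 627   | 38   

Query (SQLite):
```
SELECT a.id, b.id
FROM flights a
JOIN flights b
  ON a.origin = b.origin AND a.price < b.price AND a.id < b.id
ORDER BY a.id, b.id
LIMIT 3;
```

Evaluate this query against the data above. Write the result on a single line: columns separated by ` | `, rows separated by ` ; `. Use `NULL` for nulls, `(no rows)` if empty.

3 | 30 ; 5 | 21 ; 5 | 24

Pairs (a,b) with same origin, a.price < b.price, a.id < b.id.
origin groups: Lima:{3,30} Porto:{11,23,31,32} Quito:{5,21,24} Seoul:{15,29,34}
Ordered by (a.id, b.id); first 3.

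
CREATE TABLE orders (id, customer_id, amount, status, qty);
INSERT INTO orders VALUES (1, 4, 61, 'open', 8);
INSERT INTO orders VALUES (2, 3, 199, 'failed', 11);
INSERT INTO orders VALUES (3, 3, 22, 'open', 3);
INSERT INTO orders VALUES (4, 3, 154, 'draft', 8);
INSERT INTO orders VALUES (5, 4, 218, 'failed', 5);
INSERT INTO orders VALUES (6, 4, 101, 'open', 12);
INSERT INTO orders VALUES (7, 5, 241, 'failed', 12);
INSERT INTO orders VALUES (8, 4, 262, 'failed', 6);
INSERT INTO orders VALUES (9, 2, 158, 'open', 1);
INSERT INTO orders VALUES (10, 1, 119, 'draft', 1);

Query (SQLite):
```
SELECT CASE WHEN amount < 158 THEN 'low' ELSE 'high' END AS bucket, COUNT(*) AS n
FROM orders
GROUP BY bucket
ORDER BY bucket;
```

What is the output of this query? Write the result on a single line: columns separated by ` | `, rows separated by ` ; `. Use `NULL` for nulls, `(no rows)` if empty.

Bucket rows by amount < 158 → 'low' else 'high'; count each bucket.

high | 5 ; low | 5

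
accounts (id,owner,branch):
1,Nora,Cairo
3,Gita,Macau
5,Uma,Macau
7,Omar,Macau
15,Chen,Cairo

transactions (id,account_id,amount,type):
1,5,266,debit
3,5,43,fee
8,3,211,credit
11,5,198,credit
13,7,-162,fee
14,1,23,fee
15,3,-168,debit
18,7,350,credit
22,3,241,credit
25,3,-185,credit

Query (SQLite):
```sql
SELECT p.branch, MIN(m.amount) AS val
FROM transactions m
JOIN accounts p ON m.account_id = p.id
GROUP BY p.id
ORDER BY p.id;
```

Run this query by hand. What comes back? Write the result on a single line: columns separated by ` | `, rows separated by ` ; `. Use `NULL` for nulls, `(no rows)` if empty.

Cairo | 23 ; Macau | -185 ; Macau | 43 ; Macau | -162

Join each transactions row to its accounts via account_id.
Group joined rows by accounts.id; compute MIN(m.amount) per group.
  1: ids {14} → MIN(m.amount)=23
  3: ids {8, 15, 22, 25} → MIN(m.amount)=-185
  5: ids {1, 3, 11} → MIN(m.amount)=43
  7: ids {13, 18} → MIN(m.amount)=-162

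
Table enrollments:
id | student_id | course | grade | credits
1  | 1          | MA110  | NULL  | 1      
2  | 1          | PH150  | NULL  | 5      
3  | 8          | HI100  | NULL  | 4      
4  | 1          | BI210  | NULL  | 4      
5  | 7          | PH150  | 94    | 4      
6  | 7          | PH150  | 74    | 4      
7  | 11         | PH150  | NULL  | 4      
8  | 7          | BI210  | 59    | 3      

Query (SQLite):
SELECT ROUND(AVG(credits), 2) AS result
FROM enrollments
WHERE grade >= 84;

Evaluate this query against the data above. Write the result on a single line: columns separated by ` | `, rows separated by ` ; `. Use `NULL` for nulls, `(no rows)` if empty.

Rows where grade >= 84 → credits values: [4].
AVG = 4 / 1 (rounded to 2 dp).

4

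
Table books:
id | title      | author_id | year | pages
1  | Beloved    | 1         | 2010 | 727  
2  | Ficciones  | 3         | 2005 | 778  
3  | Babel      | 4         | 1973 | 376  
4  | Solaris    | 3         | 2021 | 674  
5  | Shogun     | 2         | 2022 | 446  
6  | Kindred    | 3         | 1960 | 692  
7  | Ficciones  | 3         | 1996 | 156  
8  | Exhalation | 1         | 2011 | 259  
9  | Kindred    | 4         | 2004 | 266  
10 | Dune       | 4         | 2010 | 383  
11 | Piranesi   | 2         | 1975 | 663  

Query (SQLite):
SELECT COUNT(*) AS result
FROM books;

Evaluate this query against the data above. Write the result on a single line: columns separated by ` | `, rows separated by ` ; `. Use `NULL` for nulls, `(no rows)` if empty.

11

All pages values: [727, 778, 376, 674, 446, 692, 156, 259, 266, 383, 663].
COUNT(*) counts rows → 11.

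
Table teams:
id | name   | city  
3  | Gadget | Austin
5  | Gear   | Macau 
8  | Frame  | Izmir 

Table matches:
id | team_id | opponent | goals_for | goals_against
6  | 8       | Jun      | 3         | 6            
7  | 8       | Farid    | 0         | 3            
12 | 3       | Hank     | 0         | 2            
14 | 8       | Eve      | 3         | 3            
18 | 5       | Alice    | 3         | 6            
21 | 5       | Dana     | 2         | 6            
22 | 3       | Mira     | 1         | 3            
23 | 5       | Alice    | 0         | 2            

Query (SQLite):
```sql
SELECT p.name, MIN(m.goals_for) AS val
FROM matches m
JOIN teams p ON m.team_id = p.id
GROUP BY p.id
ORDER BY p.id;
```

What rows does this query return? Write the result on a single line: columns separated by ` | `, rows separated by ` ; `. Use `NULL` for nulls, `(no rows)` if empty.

Join each matches row to its teams via team_id.
Group joined rows by teams.id; compute MIN(m.goals_for) per group.
  3: ids {12, 22} → MIN(m.goals_for)=0
  5: ids {18, 21, 23} → MIN(m.goals_for)=0
  8: ids {6, 7, 14} → MIN(m.goals_for)=0

Gadget | 0 ; Gear | 0 ; Frame | 0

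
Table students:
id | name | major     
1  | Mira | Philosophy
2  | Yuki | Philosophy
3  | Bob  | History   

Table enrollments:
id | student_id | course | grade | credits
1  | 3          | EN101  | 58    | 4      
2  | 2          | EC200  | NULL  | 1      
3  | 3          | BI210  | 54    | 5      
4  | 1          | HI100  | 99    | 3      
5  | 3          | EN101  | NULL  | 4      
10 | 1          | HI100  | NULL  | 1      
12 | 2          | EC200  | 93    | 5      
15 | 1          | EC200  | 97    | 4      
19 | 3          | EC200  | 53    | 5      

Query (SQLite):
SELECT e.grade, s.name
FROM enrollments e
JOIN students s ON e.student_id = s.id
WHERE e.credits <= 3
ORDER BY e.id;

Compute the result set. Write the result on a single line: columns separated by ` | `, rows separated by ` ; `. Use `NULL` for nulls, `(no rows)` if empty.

NULL | Yuki ; 99 | Mira ; NULL | Mira

Each enrollments row matches the students row where student_id = students.id.
Then keep rows with e.credits <= 3.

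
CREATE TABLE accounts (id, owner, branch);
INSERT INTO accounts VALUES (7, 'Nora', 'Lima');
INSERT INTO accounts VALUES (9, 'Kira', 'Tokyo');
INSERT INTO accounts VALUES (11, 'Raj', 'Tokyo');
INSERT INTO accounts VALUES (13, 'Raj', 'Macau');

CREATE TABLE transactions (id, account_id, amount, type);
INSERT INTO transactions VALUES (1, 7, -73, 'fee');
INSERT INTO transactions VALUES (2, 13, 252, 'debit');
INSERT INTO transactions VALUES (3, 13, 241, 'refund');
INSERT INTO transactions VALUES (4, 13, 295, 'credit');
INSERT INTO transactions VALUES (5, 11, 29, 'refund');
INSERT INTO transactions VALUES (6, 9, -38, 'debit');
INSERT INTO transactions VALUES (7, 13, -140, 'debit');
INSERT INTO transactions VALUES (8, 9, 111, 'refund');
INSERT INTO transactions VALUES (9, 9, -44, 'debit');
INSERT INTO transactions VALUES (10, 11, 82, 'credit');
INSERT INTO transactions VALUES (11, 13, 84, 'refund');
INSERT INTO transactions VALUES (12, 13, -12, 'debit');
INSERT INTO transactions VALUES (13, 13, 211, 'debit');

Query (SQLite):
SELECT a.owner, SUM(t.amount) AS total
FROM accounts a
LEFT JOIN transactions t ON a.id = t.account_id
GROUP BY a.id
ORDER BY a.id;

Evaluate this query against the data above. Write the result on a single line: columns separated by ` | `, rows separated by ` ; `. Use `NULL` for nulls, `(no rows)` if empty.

LEFT JOIN keeps every accounts row; unmatched ones get NULL for transactions columns.
Group by accounts.id and compute SUM(t.amount). SUM over an all-NULL group is NULL.
  7: ids {1} → SUM(t.amount)=-73
  9: ids {6, 8, 9} → SUM(t.amount)=29
  11: ids {5, 10} → SUM(t.amount)=111
  13: ids {2, 3, 4, 7, 11, 12, 13} → SUM(t.amount)=931

Nora | -73 ; Kira | 29 ; Raj | 111 ; Raj | 931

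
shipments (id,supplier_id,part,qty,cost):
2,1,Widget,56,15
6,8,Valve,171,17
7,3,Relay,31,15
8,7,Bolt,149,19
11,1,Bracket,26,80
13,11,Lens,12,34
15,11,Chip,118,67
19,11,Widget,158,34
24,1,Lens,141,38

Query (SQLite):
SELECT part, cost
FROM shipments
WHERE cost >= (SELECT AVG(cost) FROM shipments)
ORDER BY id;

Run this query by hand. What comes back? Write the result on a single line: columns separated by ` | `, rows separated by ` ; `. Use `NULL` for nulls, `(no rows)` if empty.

Scalar subquery: AVG(cost) over all shipments rows = 35.444444 (≈; comparison uses full precision).
Keep rows where cost >= that value.

Bracket | 80 ; Chip | 67 ; Lens | 38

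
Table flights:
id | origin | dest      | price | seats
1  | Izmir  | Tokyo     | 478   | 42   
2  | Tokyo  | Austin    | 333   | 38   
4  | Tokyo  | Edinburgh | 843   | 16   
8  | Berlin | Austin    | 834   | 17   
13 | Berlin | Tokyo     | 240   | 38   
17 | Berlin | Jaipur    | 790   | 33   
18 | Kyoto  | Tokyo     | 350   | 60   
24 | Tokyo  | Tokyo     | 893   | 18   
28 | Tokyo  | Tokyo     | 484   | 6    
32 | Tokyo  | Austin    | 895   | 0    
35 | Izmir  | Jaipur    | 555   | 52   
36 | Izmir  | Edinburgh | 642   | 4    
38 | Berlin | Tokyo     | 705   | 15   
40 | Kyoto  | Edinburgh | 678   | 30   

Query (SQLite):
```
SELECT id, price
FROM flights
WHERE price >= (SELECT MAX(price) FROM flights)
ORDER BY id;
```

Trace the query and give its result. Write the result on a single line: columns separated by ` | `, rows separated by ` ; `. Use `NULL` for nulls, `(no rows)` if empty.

Scalar subquery: MAX(price) over all flights rows = 895.
Keep rows where price >= that value.

32 | 895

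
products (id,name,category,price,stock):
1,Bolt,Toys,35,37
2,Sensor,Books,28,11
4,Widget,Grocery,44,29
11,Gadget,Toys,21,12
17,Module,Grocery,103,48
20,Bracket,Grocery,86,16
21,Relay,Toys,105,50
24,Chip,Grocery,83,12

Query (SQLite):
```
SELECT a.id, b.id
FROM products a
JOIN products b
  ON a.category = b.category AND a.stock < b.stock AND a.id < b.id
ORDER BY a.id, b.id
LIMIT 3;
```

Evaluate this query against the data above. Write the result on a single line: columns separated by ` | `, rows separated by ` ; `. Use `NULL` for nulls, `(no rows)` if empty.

1 | 21 ; 4 | 17 ; 11 | 21

Pairs (a,b) with same category, a.stock < b.stock, a.id < b.id.
category groups: Books:{2} Grocery:{4,17,20,24} Toys:{1,11,21}
Ordered by (a.id, b.id); first 3.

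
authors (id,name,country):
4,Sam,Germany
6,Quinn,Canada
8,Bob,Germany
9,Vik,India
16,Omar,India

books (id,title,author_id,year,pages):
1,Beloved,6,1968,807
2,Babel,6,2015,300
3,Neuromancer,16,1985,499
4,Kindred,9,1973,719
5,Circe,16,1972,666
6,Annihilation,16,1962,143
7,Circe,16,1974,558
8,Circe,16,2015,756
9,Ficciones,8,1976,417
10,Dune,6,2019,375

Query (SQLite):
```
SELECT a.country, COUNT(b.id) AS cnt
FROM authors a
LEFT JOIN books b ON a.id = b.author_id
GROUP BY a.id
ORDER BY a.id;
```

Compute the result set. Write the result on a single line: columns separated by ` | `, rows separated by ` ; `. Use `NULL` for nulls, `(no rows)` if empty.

Germany | 0 ; Canada | 3 ; Germany | 1 ; India | 1 ; India | 5

LEFT JOIN keeps every authors row; unmatched ones get NULL for books columns.
Group by authors.id and compute COUNT(b.id). COUNT(col) of an all-NULL group is 0.
  4: ids {—} → COUNT(b.id)=0
  6: ids {1, 2, 10} → COUNT(b.id)=3
  8: ids {9} → COUNT(b.id)=1
  9: ids {4} → COUNT(b.id)=1
  16: ids {3, 5, 6, 7, 8} → COUNT(b.id)=5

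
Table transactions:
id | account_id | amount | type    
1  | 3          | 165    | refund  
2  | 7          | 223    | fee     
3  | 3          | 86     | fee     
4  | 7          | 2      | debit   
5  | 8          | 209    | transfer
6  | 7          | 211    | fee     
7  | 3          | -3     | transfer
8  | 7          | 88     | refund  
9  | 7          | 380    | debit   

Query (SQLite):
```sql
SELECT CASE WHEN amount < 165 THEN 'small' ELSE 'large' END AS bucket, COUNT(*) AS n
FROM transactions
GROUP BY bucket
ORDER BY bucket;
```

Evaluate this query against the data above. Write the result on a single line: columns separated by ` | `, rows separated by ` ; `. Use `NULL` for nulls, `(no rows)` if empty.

large | 5 ; small | 4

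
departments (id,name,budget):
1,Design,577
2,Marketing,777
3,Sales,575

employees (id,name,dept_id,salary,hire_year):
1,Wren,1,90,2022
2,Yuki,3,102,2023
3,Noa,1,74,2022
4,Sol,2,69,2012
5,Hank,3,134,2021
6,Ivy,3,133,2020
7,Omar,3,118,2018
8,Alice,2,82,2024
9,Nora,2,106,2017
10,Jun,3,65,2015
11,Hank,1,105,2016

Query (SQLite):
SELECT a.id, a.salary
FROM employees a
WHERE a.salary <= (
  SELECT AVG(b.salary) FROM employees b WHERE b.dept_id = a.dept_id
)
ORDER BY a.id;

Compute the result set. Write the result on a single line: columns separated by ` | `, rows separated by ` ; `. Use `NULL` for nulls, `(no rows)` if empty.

2 | 102 ; 3 | 74 ; 4 | 69 ; 8 | 82 ; 10 | 65

For each employees row a, compute AVG(salary) over rows sharing a.dept_id.
Keep row a if a.salary <= that per-group AVG.
  dept_id=1: AVG(salary) = 89.666667
  dept_id=2: AVG(salary) = 85.666667
  dept_id=3: AVG(salary) = 110.4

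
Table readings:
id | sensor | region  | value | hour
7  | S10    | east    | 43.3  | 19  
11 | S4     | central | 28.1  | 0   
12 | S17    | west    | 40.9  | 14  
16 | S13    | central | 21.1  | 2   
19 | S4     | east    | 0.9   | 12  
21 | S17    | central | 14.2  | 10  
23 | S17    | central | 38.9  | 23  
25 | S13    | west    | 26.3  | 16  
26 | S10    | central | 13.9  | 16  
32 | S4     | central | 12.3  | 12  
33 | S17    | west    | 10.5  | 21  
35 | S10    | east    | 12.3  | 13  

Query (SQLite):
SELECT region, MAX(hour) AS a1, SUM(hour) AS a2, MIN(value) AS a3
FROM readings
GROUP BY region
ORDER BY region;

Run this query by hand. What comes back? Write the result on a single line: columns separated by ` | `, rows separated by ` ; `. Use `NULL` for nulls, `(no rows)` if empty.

Group readings by region.
Per group compute: MAX(hour), SUM(hour), MIN(value).
  central: ids {11, 16, 21, 23, 26, 32} → MAX(hour)=23, SUM(hour)=63, MIN(value)=12.3
  east: ids {7, 19, 35} → MAX(hour)=19, SUM(hour)=44, MIN(value)=0.9
  west: ids {12, 25, 33} → MAX(hour)=21, SUM(hour)=51, MIN(value)=10.5

central | 23 | 63 | 12.3 ; east | 19 | 44 | 0.9 ; west | 21 | 51 | 10.5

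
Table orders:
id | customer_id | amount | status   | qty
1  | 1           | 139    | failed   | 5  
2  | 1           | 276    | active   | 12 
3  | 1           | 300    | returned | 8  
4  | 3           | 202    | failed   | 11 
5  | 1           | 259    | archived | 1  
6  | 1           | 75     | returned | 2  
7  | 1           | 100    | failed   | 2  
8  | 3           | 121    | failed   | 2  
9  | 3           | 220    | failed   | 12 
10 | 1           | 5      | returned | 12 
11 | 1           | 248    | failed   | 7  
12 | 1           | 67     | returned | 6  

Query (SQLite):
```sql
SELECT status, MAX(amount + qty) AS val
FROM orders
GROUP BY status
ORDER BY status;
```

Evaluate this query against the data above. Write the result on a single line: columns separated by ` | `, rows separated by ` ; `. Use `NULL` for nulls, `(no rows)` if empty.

For each row compute amount + qty.
Group by status; take MAX of the expression per group.
  active: ids {2} → MAX(amount + qty)=288
  archived: ids {5} → MAX(amount + qty)=260
  failed: ids {1, 4, 7, 8, 9, 11} → MAX(amount + qty)=255
  returned: ids {3, 6, 10, 12} → MAX(amount + qty)=308

active | 288 ; archived | 260 ; failed | 255 ; returned | 308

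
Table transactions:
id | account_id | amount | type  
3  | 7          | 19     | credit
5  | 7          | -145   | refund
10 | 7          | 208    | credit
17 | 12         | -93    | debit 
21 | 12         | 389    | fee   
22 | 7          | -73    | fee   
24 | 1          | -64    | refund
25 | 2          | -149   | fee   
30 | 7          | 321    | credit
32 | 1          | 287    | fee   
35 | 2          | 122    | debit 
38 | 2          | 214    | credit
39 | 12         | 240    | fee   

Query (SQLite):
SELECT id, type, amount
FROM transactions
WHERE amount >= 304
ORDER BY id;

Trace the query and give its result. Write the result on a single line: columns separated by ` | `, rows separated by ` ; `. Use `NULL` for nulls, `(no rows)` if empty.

amount >= 304: ids {21, 30}

21 | fee | 389 ; 30 | credit | 321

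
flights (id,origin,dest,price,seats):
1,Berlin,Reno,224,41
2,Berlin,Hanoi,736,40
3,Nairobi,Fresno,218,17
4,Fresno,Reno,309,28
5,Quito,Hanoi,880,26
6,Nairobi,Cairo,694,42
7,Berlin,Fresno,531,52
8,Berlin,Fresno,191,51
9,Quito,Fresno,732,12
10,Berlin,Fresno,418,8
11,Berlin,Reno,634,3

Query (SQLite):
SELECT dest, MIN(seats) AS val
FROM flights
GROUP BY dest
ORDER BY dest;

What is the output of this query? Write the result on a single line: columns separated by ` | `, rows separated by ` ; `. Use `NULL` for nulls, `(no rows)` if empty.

Cairo | 42 ; Fresno | 8 ; Hanoi | 26 ; Reno | 3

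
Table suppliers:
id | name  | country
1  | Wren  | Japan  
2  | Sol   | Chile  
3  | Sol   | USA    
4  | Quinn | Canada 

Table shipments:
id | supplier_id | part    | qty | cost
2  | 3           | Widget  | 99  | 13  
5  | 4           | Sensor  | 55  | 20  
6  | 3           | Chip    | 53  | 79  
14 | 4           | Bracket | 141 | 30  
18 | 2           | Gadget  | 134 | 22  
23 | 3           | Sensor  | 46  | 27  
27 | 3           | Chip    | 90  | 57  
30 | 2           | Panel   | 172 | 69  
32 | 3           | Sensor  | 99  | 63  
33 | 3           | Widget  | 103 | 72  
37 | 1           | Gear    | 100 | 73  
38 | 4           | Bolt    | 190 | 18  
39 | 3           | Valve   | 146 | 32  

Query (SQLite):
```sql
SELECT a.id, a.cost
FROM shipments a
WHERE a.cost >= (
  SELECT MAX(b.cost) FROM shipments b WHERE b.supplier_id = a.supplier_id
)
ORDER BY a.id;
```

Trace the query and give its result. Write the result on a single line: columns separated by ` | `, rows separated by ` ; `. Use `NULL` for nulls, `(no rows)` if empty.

6 | 79 ; 14 | 30 ; 30 | 69 ; 37 | 73

For each shipments row a, compute MAX(cost) over rows sharing a.supplier_id.
Keep row a if a.cost >= that per-group MAX.
  supplier_id=1: MAX(cost) = 73
  supplier_id=2: MAX(cost) = 69
  supplier_id=3: MAX(cost) = 79
  supplier_id=4: MAX(cost) = 30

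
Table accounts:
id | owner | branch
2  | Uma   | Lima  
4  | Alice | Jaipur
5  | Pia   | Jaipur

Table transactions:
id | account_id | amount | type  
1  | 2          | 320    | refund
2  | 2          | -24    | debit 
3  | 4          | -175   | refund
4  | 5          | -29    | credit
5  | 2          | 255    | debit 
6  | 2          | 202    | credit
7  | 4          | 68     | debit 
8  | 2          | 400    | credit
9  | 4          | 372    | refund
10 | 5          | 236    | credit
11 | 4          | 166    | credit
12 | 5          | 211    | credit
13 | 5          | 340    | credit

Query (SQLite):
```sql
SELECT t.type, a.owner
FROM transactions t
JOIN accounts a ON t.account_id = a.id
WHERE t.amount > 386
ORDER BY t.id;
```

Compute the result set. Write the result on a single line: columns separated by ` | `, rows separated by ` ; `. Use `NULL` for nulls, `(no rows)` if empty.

Each transactions row matches the accounts row where account_id = accounts.id.
Then keep rows with t.amount > 386.

credit | Uma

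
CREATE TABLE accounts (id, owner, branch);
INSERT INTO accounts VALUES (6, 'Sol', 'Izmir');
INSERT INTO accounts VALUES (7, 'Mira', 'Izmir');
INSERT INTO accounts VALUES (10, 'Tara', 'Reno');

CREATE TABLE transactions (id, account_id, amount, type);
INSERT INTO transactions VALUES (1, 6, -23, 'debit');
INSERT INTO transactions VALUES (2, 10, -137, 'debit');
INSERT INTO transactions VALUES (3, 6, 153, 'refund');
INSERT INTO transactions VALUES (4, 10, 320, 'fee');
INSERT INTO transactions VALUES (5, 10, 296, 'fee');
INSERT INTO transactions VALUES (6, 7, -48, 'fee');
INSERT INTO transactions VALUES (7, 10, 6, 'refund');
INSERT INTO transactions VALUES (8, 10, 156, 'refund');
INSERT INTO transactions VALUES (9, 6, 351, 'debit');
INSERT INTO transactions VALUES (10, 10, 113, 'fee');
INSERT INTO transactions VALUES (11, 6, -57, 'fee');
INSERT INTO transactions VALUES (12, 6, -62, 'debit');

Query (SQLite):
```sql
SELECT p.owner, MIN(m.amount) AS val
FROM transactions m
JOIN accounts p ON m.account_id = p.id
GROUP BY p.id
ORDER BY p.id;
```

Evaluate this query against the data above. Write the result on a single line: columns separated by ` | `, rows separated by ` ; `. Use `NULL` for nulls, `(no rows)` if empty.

Join each transactions row to its accounts via account_id.
Group joined rows by accounts.id; compute MIN(m.amount) per group.
  6: ids {1, 3, 9, 11, 12} → MIN(m.amount)=-62
  7: ids {6} → MIN(m.amount)=-48
  10: ids {2, 4, 5, 7, 8, 10} → MIN(m.amount)=-137

Sol | -62 ; Mira | -48 ; Tara | -137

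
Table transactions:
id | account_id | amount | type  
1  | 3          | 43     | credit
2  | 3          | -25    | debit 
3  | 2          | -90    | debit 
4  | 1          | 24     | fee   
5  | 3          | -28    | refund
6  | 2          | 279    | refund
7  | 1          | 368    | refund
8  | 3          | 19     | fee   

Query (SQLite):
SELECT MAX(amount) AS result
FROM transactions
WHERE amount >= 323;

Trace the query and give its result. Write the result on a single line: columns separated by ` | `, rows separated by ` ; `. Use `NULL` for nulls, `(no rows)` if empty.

368

Rows where amount >= 323 → amount values: [368].
MAX of non-NULL values = 368.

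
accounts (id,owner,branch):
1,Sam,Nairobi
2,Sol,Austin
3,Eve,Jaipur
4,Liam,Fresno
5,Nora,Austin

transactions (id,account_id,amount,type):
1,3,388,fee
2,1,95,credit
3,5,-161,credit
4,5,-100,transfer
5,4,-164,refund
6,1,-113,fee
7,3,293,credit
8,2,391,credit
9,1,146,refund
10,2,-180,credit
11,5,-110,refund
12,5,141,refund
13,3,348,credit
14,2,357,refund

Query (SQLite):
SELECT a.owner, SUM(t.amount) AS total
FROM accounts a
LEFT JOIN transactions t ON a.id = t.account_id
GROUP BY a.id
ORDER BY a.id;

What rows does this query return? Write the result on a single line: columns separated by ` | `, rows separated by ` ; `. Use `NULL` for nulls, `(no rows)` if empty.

LEFT JOIN keeps every accounts row; unmatched ones get NULL for transactions columns.
Group by accounts.id and compute SUM(t.amount). SUM over an all-NULL group is NULL.
  1: ids {2, 6, 9} → SUM(t.amount)=128
  2: ids {8, 10, 14} → SUM(t.amount)=568
  3: ids {1, 7, 13} → SUM(t.amount)=1029
  4: ids {5} → SUM(t.amount)=-164
  5: ids {3, 4, 11, 12} → SUM(t.amount)=-230

Sam | 128 ; Sol | 568 ; Eve | 1029 ; Liam | -164 ; Nora | -230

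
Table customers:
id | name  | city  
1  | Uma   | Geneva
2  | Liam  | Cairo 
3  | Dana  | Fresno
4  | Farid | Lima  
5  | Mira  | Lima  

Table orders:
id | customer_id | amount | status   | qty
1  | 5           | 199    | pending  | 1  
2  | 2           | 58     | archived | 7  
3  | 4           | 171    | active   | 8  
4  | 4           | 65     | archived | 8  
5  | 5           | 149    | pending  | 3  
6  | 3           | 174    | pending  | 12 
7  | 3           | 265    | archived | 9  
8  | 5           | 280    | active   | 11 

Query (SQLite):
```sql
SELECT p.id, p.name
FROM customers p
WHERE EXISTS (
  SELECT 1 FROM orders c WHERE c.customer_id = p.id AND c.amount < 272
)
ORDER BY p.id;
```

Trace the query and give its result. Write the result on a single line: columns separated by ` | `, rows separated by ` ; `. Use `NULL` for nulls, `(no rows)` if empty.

For each customers row, check whether any orders with matching customer_id has amount < 272.
Keep rows where that is true.

2 | Liam ; 3 | Dana ; 4 | Farid ; 5 | Mira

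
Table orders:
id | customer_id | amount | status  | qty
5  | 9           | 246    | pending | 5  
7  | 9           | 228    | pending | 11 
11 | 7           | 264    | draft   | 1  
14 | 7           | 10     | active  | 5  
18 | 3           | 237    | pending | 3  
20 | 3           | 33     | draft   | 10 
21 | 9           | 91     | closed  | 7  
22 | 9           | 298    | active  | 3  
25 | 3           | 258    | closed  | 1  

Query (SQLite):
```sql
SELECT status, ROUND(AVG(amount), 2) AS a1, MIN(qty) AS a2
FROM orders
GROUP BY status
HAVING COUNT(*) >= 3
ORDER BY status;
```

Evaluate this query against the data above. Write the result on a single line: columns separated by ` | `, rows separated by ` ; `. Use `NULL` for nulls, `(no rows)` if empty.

Group orders by status.
Per group compute: ROUND(AVG(amount), 2), MIN(qty).
HAVING: drop groups with fewer than 3 rows.
  active: ids {14, 22} → ROUND(AVG(amount), 2)=154, MIN(qty)=3
  closed: ids {21, 25} → ROUND(AVG(amount), 2)=174.5, MIN(qty)=1
  draft: ids {11, 20} → ROUND(AVG(amount), 2)=148.5, MIN(qty)=1
  pending: ids {5, 7, 18} → ROUND(AVG(amount), 2)=237, MIN(qty)=3

pending | 237 | 3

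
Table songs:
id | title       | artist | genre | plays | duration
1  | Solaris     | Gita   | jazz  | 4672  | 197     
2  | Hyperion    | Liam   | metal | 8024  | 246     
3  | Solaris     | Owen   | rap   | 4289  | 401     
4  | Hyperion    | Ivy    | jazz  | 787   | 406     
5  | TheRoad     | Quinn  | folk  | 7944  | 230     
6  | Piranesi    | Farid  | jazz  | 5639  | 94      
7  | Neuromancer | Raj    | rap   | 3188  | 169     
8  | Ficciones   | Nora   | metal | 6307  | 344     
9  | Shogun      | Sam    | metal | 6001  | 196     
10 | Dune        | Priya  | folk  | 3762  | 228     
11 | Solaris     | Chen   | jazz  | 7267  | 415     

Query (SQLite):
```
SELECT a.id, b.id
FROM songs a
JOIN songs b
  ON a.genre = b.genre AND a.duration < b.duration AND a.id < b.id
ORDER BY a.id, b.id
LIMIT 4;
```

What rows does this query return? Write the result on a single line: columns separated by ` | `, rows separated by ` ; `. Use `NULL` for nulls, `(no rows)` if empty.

1 | 4 ; 1 | 11 ; 2 | 8 ; 4 | 11

Pairs (a,b) with same genre, a.duration < b.duration, a.id < b.id.
genre groups: folk:{5,10} jazz:{1,4,6,11} metal:{2,8,9} rap:{3,7}
Ordered by (a.id, b.id); first 4.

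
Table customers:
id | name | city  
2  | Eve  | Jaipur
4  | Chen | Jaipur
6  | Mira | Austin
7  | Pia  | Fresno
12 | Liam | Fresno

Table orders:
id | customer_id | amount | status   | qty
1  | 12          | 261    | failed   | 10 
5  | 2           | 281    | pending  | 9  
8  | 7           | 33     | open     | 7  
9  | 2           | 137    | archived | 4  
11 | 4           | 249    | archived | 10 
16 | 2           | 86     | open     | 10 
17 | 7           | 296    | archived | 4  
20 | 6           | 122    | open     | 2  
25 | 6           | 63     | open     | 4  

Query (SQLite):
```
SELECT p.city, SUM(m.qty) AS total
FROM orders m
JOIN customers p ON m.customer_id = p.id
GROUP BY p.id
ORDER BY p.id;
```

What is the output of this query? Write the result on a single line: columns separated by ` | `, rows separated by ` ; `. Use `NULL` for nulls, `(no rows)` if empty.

Jaipur | 23 ; Jaipur | 10 ; Austin | 6 ; Fresno | 11 ; Fresno | 10

Join each orders row to its customers via customer_id.
Group joined rows by customers.id; compute SUM(m.qty) per group.
  2: ids {5, 9, 16} → SUM(m.qty)=23
  4: ids {11} → SUM(m.qty)=10
  6: ids {20, 25} → SUM(m.qty)=6
  7: ids {8, 17} → SUM(m.qty)=11
  12: ids {1} → SUM(m.qty)=10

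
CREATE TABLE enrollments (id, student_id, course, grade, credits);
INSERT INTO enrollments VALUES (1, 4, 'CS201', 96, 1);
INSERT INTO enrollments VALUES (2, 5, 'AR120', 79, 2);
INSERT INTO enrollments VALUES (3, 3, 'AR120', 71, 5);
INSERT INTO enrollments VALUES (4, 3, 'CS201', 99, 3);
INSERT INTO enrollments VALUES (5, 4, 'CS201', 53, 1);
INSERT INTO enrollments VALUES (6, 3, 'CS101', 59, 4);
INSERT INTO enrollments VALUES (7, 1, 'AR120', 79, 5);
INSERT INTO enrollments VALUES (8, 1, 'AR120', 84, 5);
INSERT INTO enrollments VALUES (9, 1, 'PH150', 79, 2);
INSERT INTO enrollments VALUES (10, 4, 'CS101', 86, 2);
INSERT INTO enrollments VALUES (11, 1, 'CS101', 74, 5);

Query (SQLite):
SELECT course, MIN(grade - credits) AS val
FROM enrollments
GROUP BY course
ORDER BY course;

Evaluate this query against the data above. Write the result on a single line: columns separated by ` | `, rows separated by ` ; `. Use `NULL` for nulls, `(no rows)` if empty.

AR120 | 66 ; CS101 | 55 ; CS201 | 52 ; PH150 | 77

For each row compute grade - credits.
Group by course; take MIN of the expression per group.
  AR120: ids {2, 3, 7, 8} → MIN(grade - credits)=66
  CS101: ids {6, 10, 11} → MIN(grade - credits)=55
  CS201: ids {1, 4, 5} → MIN(grade - credits)=52
  PH150: ids {9} → MIN(grade - credits)=77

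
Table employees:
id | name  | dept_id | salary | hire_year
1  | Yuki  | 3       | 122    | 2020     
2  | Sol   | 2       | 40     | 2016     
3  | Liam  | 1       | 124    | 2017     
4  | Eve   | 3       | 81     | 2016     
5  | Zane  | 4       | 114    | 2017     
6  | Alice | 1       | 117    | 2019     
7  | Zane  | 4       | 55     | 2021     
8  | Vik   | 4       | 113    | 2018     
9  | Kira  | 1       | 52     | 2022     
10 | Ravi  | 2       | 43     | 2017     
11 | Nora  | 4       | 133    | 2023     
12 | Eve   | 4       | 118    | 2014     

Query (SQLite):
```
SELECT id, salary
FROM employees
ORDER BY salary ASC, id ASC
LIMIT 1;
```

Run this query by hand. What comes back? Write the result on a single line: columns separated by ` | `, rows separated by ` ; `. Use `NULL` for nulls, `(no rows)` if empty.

2 | 40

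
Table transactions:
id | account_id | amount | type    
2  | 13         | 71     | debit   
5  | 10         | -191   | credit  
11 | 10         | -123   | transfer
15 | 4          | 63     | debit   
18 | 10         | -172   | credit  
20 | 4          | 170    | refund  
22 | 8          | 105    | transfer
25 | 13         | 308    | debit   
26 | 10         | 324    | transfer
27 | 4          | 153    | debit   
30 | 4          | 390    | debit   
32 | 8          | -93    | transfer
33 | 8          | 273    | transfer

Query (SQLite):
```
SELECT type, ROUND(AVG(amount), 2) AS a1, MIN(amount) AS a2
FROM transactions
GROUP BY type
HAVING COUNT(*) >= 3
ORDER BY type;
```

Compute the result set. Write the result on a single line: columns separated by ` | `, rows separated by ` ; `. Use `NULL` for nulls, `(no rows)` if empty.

Group transactions by type.
Per group compute: ROUND(AVG(amount), 2), MIN(amount).
HAVING: drop groups with fewer than 3 rows.
  credit: ids {5, 18} → ROUND(AVG(amount), 2)=-181.5, MIN(amount)=-191
  debit: ids {2, 15, 25, 27, 30} → ROUND(AVG(amount), 2)=197, MIN(amount)=63
  refund: ids {20} → ROUND(AVG(amount), 2)=170, MIN(amount)=170
  transfer: ids {11, 22, 26, 32, 33} → ROUND(AVG(amount), 2)=97.2, MIN(amount)=-123

debit | 197 | 63 ; transfer | 97.2 | -123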